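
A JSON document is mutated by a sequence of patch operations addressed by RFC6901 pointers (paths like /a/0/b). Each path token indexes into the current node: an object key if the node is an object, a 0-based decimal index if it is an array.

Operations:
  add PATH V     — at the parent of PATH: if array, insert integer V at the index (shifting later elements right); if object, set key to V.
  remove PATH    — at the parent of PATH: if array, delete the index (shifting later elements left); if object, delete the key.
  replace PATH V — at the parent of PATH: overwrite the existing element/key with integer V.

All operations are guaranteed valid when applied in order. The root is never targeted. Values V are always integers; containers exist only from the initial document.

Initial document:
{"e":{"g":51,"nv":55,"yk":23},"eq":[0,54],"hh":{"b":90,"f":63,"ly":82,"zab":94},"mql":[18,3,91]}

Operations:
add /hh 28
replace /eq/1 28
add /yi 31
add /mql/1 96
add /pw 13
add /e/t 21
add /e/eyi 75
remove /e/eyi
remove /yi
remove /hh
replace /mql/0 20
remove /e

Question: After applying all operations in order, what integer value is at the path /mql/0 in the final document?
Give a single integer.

After op 1 (add /hh 28): {"e":{"g":51,"nv":55,"yk":23},"eq":[0,54],"hh":28,"mql":[18,3,91]}
After op 2 (replace /eq/1 28): {"e":{"g":51,"nv":55,"yk":23},"eq":[0,28],"hh":28,"mql":[18,3,91]}
After op 3 (add /yi 31): {"e":{"g":51,"nv":55,"yk":23},"eq":[0,28],"hh":28,"mql":[18,3,91],"yi":31}
After op 4 (add /mql/1 96): {"e":{"g":51,"nv":55,"yk":23},"eq":[0,28],"hh":28,"mql":[18,96,3,91],"yi":31}
After op 5 (add /pw 13): {"e":{"g":51,"nv":55,"yk":23},"eq":[0,28],"hh":28,"mql":[18,96,3,91],"pw":13,"yi":31}
After op 6 (add /e/t 21): {"e":{"g":51,"nv":55,"t":21,"yk":23},"eq":[0,28],"hh":28,"mql":[18,96,3,91],"pw":13,"yi":31}
After op 7 (add /e/eyi 75): {"e":{"eyi":75,"g":51,"nv":55,"t":21,"yk":23},"eq":[0,28],"hh":28,"mql":[18,96,3,91],"pw":13,"yi":31}
After op 8 (remove /e/eyi): {"e":{"g":51,"nv":55,"t":21,"yk":23},"eq":[0,28],"hh":28,"mql":[18,96,3,91],"pw":13,"yi":31}
After op 9 (remove /yi): {"e":{"g":51,"nv":55,"t":21,"yk":23},"eq":[0,28],"hh":28,"mql":[18,96,3,91],"pw":13}
After op 10 (remove /hh): {"e":{"g":51,"nv":55,"t":21,"yk":23},"eq":[0,28],"mql":[18,96,3,91],"pw":13}
After op 11 (replace /mql/0 20): {"e":{"g":51,"nv":55,"t":21,"yk":23},"eq":[0,28],"mql":[20,96,3,91],"pw":13}
After op 12 (remove /e): {"eq":[0,28],"mql":[20,96,3,91],"pw":13}
Value at /mql/0: 20

Answer: 20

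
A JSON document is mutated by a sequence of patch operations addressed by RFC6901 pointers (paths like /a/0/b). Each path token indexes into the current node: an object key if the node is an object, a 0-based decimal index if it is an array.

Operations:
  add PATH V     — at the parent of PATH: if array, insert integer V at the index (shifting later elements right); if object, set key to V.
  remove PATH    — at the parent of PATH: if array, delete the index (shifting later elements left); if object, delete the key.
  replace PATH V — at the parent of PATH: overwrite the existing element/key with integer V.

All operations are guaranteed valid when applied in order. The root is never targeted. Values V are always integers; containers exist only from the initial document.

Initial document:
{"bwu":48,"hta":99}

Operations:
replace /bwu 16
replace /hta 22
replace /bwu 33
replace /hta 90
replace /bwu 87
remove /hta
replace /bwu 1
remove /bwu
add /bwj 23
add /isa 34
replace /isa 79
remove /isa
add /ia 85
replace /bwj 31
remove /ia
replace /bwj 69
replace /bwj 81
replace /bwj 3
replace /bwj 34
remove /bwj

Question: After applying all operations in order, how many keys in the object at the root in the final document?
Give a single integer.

After op 1 (replace /bwu 16): {"bwu":16,"hta":99}
After op 2 (replace /hta 22): {"bwu":16,"hta":22}
After op 3 (replace /bwu 33): {"bwu":33,"hta":22}
After op 4 (replace /hta 90): {"bwu":33,"hta":90}
After op 5 (replace /bwu 87): {"bwu":87,"hta":90}
After op 6 (remove /hta): {"bwu":87}
After op 7 (replace /bwu 1): {"bwu":1}
After op 8 (remove /bwu): {}
After op 9 (add /bwj 23): {"bwj":23}
After op 10 (add /isa 34): {"bwj":23,"isa":34}
After op 11 (replace /isa 79): {"bwj":23,"isa":79}
After op 12 (remove /isa): {"bwj":23}
After op 13 (add /ia 85): {"bwj":23,"ia":85}
After op 14 (replace /bwj 31): {"bwj":31,"ia":85}
After op 15 (remove /ia): {"bwj":31}
After op 16 (replace /bwj 69): {"bwj":69}
After op 17 (replace /bwj 81): {"bwj":81}
After op 18 (replace /bwj 3): {"bwj":3}
After op 19 (replace /bwj 34): {"bwj":34}
After op 20 (remove /bwj): {}
Size at the root: 0

Answer: 0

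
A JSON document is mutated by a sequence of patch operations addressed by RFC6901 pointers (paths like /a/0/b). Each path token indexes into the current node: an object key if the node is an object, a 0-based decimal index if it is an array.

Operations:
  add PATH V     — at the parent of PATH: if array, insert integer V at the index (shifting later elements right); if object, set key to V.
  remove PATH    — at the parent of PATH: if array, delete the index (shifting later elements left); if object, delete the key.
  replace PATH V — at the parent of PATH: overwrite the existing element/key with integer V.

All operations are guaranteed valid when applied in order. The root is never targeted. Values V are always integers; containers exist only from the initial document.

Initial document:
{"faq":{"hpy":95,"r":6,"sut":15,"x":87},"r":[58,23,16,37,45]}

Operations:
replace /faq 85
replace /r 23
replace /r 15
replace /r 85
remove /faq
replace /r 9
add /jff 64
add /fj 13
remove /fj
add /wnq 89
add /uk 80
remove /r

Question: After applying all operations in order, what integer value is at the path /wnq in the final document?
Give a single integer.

After op 1 (replace /faq 85): {"faq":85,"r":[58,23,16,37,45]}
After op 2 (replace /r 23): {"faq":85,"r":23}
After op 3 (replace /r 15): {"faq":85,"r":15}
After op 4 (replace /r 85): {"faq":85,"r":85}
After op 5 (remove /faq): {"r":85}
After op 6 (replace /r 9): {"r":9}
After op 7 (add /jff 64): {"jff":64,"r":9}
After op 8 (add /fj 13): {"fj":13,"jff":64,"r":9}
After op 9 (remove /fj): {"jff":64,"r":9}
After op 10 (add /wnq 89): {"jff":64,"r":9,"wnq":89}
After op 11 (add /uk 80): {"jff":64,"r":9,"uk":80,"wnq":89}
After op 12 (remove /r): {"jff":64,"uk":80,"wnq":89}
Value at /wnq: 89

Answer: 89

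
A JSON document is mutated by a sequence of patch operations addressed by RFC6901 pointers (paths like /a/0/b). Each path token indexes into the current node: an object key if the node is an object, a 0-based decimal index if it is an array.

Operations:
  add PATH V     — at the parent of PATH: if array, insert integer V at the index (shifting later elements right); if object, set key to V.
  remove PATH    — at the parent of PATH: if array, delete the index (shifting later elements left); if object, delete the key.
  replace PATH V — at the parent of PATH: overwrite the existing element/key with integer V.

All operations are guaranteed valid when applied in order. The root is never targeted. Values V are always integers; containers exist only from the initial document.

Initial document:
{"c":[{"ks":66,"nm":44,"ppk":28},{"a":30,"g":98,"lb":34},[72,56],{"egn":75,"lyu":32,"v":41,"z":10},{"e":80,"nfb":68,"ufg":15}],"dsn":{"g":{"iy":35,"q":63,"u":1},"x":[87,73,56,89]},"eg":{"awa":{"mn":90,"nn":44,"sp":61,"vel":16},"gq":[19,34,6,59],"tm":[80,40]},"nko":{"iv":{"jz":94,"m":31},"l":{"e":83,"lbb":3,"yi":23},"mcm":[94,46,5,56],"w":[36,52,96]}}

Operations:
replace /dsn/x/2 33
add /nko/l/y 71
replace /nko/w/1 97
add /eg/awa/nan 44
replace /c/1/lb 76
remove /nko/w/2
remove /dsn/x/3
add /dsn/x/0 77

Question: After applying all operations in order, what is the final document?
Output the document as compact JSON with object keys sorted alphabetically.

Answer: {"c":[{"ks":66,"nm":44,"ppk":28},{"a":30,"g":98,"lb":76},[72,56],{"egn":75,"lyu":32,"v":41,"z":10},{"e":80,"nfb":68,"ufg":15}],"dsn":{"g":{"iy":35,"q":63,"u":1},"x":[77,87,73,33]},"eg":{"awa":{"mn":90,"nan":44,"nn":44,"sp":61,"vel":16},"gq":[19,34,6,59],"tm":[80,40]},"nko":{"iv":{"jz":94,"m":31},"l":{"e":83,"lbb":3,"y":71,"yi":23},"mcm":[94,46,5,56],"w":[36,97]}}

Derivation:
After op 1 (replace /dsn/x/2 33): {"c":[{"ks":66,"nm":44,"ppk":28},{"a":30,"g":98,"lb":34},[72,56],{"egn":75,"lyu":32,"v":41,"z":10},{"e":80,"nfb":68,"ufg":15}],"dsn":{"g":{"iy":35,"q":63,"u":1},"x":[87,73,33,89]},"eg":{"awa":{"mn":90,"nn":44,"sp":61,"vel":16},"gq":[19,34,6,59],"tm":[80,40]},"nko":{"iv":{"jz":94,"m":31},"l":{"e":83,"lbb":3,"yi":23},"mcm":[94,46,5,56],"w":[36,52,96]}}
After op 2 (add /nko/l/y 71): {"c":[{"ks":66,"nm":44,"ppk":28},{"a":30,"g":98,"lb":34},[72,56],{"egn":75,"lyu":32,"v":41,"z":10},{"e":80,"nfb":68,"ufg":15}],"dsn":{"g":{"iy":35,"q":63,"u":1},"x":[87,73,33,89]},"eg":{"awa":{"mn":90,"nn":44,"sp":61,"vel":16},"gq":[19,34,6,59],"tm":[80,40]},"nko":{"iv":{"jz":94,"m":31},"l":{"e":83,"lbb":3,"y":71,"yi":23},"mcm":[94,46,5,56],"w":[36,52,96]}}
After op 3 (replace /nko/w/1 97): {"c":[{"ks":66,"nm":44,"ppk":28},{"a":30,"g":98,"lb":34},[72,56],{"egn":75,"lyu":32,"v":41,"z":10},{"e":80,"nfb":68,"ufg":15}],"dsn":{"g":{"iy":35,"q":63,"u":1},"x":[87,73,33,89]},"eg":{"awa":{"mn":90,"nn":44,"sp":61,"vel":16},"gq":[19,34,6,59],"tm":[80,40]},"nko":{"iv":{"jz":94,"m":31},"l":{"e":83,"lbb":3,"y":71,"yi":23},"mcm":[94,46,5,56],"w":[36,97,96]}}
After op 4 (add /eg/awa/nan 44): {"c":[{"ks":66,"nm":44,"ppk":28},{"a":30,"g":98,"lb":34},[72,56],{"egn":75,"lyu":32,"v":41,"z":10},{"e":80,"nfb":68,"ufg":15}],"dsn":{"g":{"iy":35,"q":63,"u":1},"x":[87,73,33,89]},"eg":{"awa":{"mn":90,"nan":44,"nn":44,"sp":61,"vel":16},"gq":[19,34,6,59],"tm":[80,40]},"nko":{"iv":{"jz":94,"m":31},"l":{"e":83,"lbb":3,"y":71,"yi":23},"mcm":[94,46,5,56],"w":[36,97,96]}}
After op 5 (replace /c/1/lb 76): {"c":[{"ks":66,"nm":44,"ppk":28},{"a":30,"g":98,"lb":76},[72,56],{"egn":75,"lyu":32,"v":41,"z":10},{"e":80,"nfb":68,"ufg":15}],"dsn":{"g":{"iy":35,"q":63,"u":1},"x":[87,73,33,89]},"eg":{"awa":{"mn":90,"nan":44,"nn":44,"sp":61,"vel":16},"gq":[19,34,6,59],"tm":[80,40]},"nko":{"iv":{"jz":94,"m":31},"l":{"e":83,"lbb":3,"y":71,"yi":23},"mcm":[94,46,5,56],"w":[36,97,96]}}
After op 6 (remove /nko/w/2): {"c":[{"ks":66,"nm":44,"ppk":28},{"a":30,"g":98,"lb":76},[72,56],{"egn":75,"lyu":32,"v":41,"z":10},{"e":80,"nfb":68,"ufg":15}],"dsn":{"g":{"iy":35,"q":63,"u":1},"x":[87,73,33,89]},"eg":{"awa":{"mn":90,"nan":44,"nn":44,"sp":61,"vel":16},"gq":[19,34,6,59],"tm":[80,40]},"nko":{"iv":{"jz":94,"m":31},"l":{"e":83,"lbb":3,"y":71,"yi":23},"mcm":[94,46,5,56],"w":[36,97]}}
After op 7 (remove /dsn/x/3): {"c":[{"ks":66,"nm":44,"ppk":28},{"a":30,"g":98,"lb":76},[72,56],{"egn":75,"lyu":32,"v":41,"z":10},{"e":80,"nfb":68,"ufg":15}],"dsn":{"g":{"iy":35,"q":63,"u":1},"x":[87,73,33]},"eg":{"awa":{"mn":90,"nan":44,"nn":44,"sp":61,"vel":16},"gq":[19,34,6,59],"tm":[80,40]},"nko":{"iv":{"jz":94,"m":31},"l":{"e":83,"lbb":3,"y":71,"yi":23},"mcm":[94,46,5,56],"w":[36,97]}}
After op 8 (add /dsn/x/0 77): {"c":[{"ks":66,"nm":44,"ppk":28},{"a":30,"g":98,"lb":76},[72,56],{"egn":75,"lyu":32,"v":41,"z":10},{"e":80,"nfb":68,"ufg":15}],"dsn":{"g":{"iy":35,"q":63,"u":1},"x":[77,87,73,33]},"eg":{"awa":{"mn":90,"nan":44,"nn":44,"sp":61,"vel":16},"gq":[19,34,6,59],"tm":[80,40]},"nko":{"iv":{"jz":94,"m":31},"l":{"e":83,"lbb":3,"y":71,"yi":23},"mcm":[94,46,5,56],"w":[36,97]}}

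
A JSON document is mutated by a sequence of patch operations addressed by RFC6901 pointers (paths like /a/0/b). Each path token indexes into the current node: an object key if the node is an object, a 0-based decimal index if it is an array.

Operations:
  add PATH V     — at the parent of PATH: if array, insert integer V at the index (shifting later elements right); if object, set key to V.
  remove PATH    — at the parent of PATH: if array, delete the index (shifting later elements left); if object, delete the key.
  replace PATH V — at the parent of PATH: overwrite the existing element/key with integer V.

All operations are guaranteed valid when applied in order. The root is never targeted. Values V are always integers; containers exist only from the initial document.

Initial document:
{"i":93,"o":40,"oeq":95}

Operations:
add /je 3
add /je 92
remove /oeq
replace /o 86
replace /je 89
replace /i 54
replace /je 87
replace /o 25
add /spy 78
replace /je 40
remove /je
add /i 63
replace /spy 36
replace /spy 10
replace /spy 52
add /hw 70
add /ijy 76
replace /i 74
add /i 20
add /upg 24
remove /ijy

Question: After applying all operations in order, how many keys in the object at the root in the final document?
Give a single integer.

After op 1 (add /je 3): {"i":93,"je":3,"o":40,"oeq":95}
After op 2 (add /je 92): {"i":93,"je":92,"o":40,"oeq":95}
After op 3 (remove /oeq): {"i":93,"je":92,"o":40}
After op 4 (replace /o 86): {"i":93,"je":92,"o":86}
After op 5 (replace /je 89): {"i":93,"je":89,"o":86}
After op 6 (replace /i 54): {"i":54,"je":89,"o":86}
After op 7 (replace /je 87): {"i":54,"je":87,"o":86}
After op 8 (replace /o 25): {"i":54,"je":87,"o":25}
After op 9 (add /spy 78): {"i":54,"je":87,"o":25,"spy":78}
After op 10 (replace /je 40): {"i":54,"je":40,"o":25,"spy":78}
After op 11 (remove /je): {"i":54,"o":25,"spy":78}
After op 12 (add /i 63): {"i":63,"o":25,"spy":78}
After op 13 (replace /spy 36): {"i":63,"o":25,"spy":36}
After op 14 (replace /spy 10): {"i":63,"o":25,"spy":10}
After op 15 (replace /spy 52): {"i":63,"o":25,"spy":52}
After op 16 (add /hw 70): {"hw":70,"i":63,"o":25,"spy":52}
After op 17 (add /ijy 76): {"hw":70,"i":63,"ijy":76,"o":25,"spy":52}
After op 18 (replace /i 74): {"hw":70,"i":74,"ijy":76,"o":25,"spy":52}
After op 19 (add /i 20): {"hw":70,"i":20,"ijy":76,"o":25,"spy":52}
After op 20 (add /upg 24): {"hw":70,"i":20,"ijy":76,"o":25,"spy":52,"upg":24}
After op 21 (remove /ijy): {"hw":70,"i":20,"o":25,"spy":52,"upg":24}
Size at the root: 5

Answer: 5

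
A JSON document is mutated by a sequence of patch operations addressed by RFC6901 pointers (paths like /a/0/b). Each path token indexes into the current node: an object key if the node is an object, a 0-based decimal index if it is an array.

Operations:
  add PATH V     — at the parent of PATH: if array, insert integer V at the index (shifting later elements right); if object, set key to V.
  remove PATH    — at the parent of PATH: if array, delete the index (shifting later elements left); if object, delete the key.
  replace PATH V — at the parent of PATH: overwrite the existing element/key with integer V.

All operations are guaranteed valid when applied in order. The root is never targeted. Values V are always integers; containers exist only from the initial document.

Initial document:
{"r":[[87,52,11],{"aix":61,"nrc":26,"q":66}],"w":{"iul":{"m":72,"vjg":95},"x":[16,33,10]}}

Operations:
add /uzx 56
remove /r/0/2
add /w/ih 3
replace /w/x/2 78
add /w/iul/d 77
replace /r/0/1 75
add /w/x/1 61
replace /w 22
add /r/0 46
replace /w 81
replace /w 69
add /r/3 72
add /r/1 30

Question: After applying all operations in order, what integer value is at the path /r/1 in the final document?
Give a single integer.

After op 1 (add /uzx 56): {"r":[[87,52,11],{"aix":61,"nrc":26,"q":66}],"uzx":56,"w":{"iul":{"m":72,"vjg":95},"x":[16,33,10]}}
After op 2 (remove /r/0/2): {"r":[[87,52],{"aix":61,"nrc":26,"q":66}],"uzx":56,"w":{"iul":{"m":72,"vjg":95},"x":[16,33,10]}}
After op 3 (add /w/ih 3): {"r":[[87,52],{"aix":61,"nrc":26,"q":66}],"uzx":56,"w":{"ih":3,"iul":{"m":72,"vjg":95},"x":[16,33,10]}}
After op 4 (replace /w/x/2 78): {"r":[[87,52],{"aix":61,"nrc":26,"q":66}],"uzx":56,"w":{"ih":3,"iul":{"m":72,"vjg":95},"x":[16,33,78]}}
After op 5 (add /w/iul/d 77): {"r":[[87,52],{"aix":61,"nrc":26,"q":66}],"uzx":56,"w":{"ih":3,"iul":{"d":77,"m":72,"vjg":95},"x":[16,33,78]}}
After op 6 (replace /r/0/1 75): {"r":[[87,75],{"aix":61,"nrc":26,"q":66}],"uzx":56,"w":{"ih":3,"iul":{"d":77,"m":72,"vjg":95},"x":[16,33,78]}}
After op 7 (add /w/x/1 61): {"r":[[87,75],{"aix":61,"nrc":26,"q":66}],"uzx":56,"w":{"ih":3,"iul":{"d":77,"m":72,"vjg":95},"x":[16,61,33,78]}}
After op 8 (replace /w 22): {"r":[[87,75],{"aix":61,"nrc":26,"q":66}],"uzx":56,"w":22}
After op 9 (add /r/0 46): {"r":[46,[87,75],{"aix":61,"nrc":26,"q":66}],"uzx":56,"w":22}
After op 10 (replace /w 81): {"r":[46,[87,75],{"aix":61,"nrc":26,"q":66}],"uzx":56,"w":81}
After op 11 (replace /w 69): {"r":[46,[87,75],{"aix":61,"nrc":26,"q":66}],"uzx":56,"w":69}
After op 12 (add /r/3 72): {"r":[46,[87,75],{"aix":61,"nrc":26,"q":66},72],"uzx":56,"w":69}
After op 13 (add /r/1 30): {"r":[46,30,[87,75],{"aix":61,"nrc":26,"q":66},72],"uzx":56,"w":69}
Value at /r/1: 30

Answer: 30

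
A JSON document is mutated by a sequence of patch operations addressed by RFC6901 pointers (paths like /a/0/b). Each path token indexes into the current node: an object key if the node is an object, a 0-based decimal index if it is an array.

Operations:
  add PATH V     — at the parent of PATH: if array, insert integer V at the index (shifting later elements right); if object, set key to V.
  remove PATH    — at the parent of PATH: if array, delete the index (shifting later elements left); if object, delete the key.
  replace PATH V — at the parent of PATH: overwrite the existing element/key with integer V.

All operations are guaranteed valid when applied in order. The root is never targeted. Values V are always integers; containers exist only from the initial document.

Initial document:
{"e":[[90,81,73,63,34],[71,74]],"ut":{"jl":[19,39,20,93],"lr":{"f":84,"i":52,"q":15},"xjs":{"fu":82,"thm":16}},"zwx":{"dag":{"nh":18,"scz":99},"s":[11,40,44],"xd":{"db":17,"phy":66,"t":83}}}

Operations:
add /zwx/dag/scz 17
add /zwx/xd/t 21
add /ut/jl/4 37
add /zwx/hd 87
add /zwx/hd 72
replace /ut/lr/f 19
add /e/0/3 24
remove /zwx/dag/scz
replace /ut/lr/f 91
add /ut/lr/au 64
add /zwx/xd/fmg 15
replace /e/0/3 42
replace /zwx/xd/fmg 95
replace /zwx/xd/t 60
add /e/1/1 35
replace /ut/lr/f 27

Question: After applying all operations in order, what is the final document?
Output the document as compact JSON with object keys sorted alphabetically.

After op 1 (add /zwx/dag/scz 17): {"e":[[90,81,73,63,34],[71,74]],"ut":{"jl":[19,39,20,93],"lr":{"f":84,"i":52,"q":15},"xjs":{"fu":82,"thm":16}},"zwx":{"dag":{"nh":18,"scz":17},"s":[11,40,44],"xd":{"db":17,"phy":66,"t":83}}}
After op 2 (add /zwx/xd/t 21): {"e":[[90,81,73,63,34],[71,74]],"ut":{"jl":[19,39,20,93],"lr":{"f":84,"i":52,"q":15},"xjs":{"fu":82,"thm":16}},"zwx":{"dag":{"nh":18,"scz":17},"s":[11,40,44],"xd":{"db":17,"phy":66,"t":21}}}
After op 3 (add /ut/jl/4 37): {"e":[[90,81,73,63,34],[71,74]],"ut":{"jl":[19,39,20,93,37],"lr":{"f":84,"i":52,"q":15},"xjs":{"fu":82,"thm":16}},"zwx":{"dag":{"nh":18,"scz":17},"s":[11,40,44],"xd":{"db":17,"phy":66,"t":21}}}
After op 4 (add /zwx/hd 87): {"e":[[90,81,73,63,34],[71,74]],"ut":{"jl":[19,39,20,93,37],"lr":{"f":84,"i":52,"q":15},"xjs":{"fu":82,"thm":16}},"zwx":{"dag":{"nh":18,"scz":17},"hd":87,"s":[11,40,44],"xd":{"db":17,"phy":66,"t":21}}}
After op 5 (add /zwx/hd 72): {"e":[[90,81,73,63,34],[71,74]],"ut":{"jl":[19,39,20,93,37],"lr":{"f":84,"i":52,"q":15},"xjs":{"fu":82,"thm":16}},"zwx":{"dag":{"nh":18,"scz":17},"hd":72,"s":[11,40,44],"xd":{"db":17,"phy":66,"t":21}}}
After op 6 (replace /ut/lr/f 19): {"e":[[90,81,73,63,34],[71,74]],"ut":{"jl":[19,39,20,93,37],"lr":{"f":19,"i":52,"q":15},"xjs":{"fu":82,"thm":16}},"zwx":{"dag":{"nh":18,"scz":17},"hd":72,"s":[11,40,44],"xd":{"db":17,"phy":66,"t":21}}}
After op 7 (add /e/0/3 24): {"e":[[90,81,73,24,63,34],[71,74]],"ut":{"jl":[19,39,20,93,37],"lr":{"f":19,"i":52,"q":15},"xjs":{"fu":82,"thm":16}},"zwx":{"dag":{"nh":18,"scz":17},"hd":72,"s":[11,40,44],"xd":{"db":17,"phy":66,"t":21}}}
After op 8 (remove /zwx/dag/scz): {"e":[[90,81,73,24,63,34],[71,74]],"ut":{"jl":[19,39,20,93,37],"lr":{"f":19,"i":52,"q":15},"xjs":{"fu":82,"thm":16}},"zwx":{"dag":{"nh":18},"hd":72,"s":[11,40,44],"xd":{"db":17,"phy":66,"t":21}}}
After op 9 (replace /ut/lr/f 91): {"e":[[90,81,73,24,63,34],[71,74]],"ut":{"jl":[19,39,20,93,37],"lr":{"f":91,"i":52,"q":15},"xjs":{"fu":82,"thm":16}},"zwx":{"dag":{"nh":18},"hd":72,"s":[11,40,44],"xd":{"db":17,"phy":66,"t":21}}}
After op 10 (add /ut/lr/au 64): {"e":[[90,81,73,24,63,34],[71,74]],"ut":{"jl":[19,39,20,93,37],"lr":{"au":64,"f":91,"i":52,"q":15},"xjs":{"fu":82,"thm":16}},"zwx":{"dag":{"nh":18},"hd":72,"s":[11,40,44],"xd":{"db":17,"phy":66,"t":21}}}
After op 11 (add /zwx/xd/fmg 15): {"e":[[90,81,73,24,63,34],[71,74]],"ut":{"jl":[19,39,20,93,37],"lr":{"au":64,"f":91,"i":52,"q":15},"xjs":{"fu":82,"thm":16}},"zwx":{"dag":{"nh":18},"hd":72,"s":[11,40,44],"xd":{"db":17,"fmg":15,"phy":66,"t":21}}}
After op 12 (replace /e/0/3 42): {"e":[[90,81,73,42,63,34],[71,74]],"ut":{"jl":[19,39,20,93,37],"lr":{"au":64,"f":91,"i":52,"q":15},"xjs":{"fu":82,"thm":16}},"zwx":{"dag":{"nh":18},"hd":72,"s":[11,40,44],"xd":{"db":17,"fmg":15,"phy":66,"t":21}}}
After op 13 (replace /zwx/xd/fmg 95): {"e":[[90,81,73,42,63,34],[71,74]],"ut":{"jl":[19,39,20,93,37],"lr":{"au":64,"f":91,"i":52,"q":15},"xjs":{"fu":82,"thm":16}},"zwx":{"dag":{"nh":18},"hd":72,"s":[11,40,44],"xd":{"db":17,"fmg":95,"phy":66,"t":21}}}
After op 14 (replace /zwx/xd/t 60): {"e":[[90,81,73,42,63,34],[71,74]],"ut":{"jl":[19,39,20,93,37],"lr":{"au":64,"f":91,"i":52,"q":15},"xjs":{"fu":82,"thm":16}},"zwx":{"dag":{"nh":18},"hd":72,"s":[11,40,44],"xd":{"db":17,"fmg":95,"phy":66,"t":60}}}
After op 15 (add /e/1/1 35): {"e":[[90,81,73,42,63,34],[71,35,74]],"ut":{"jl":[19,39,20,93,37],"lr":{"au":64,"f":91,"i":52,"q":15},"xjs":{"fu":82,"thm":16}},"zwx":{"dag":{"nh":18},"hd":72,"s":[11,40,44],"xd":{"db":17,"fmg":95,"phy":66,"t":60}}}
After op 16 (replace /ut/lr/f 27): {"e":[[90,81,73,42,63,34],[71,35,74]],"ut":{"jl":[19,39,20,93,37],"lr":{"au":64,"f":27,"i":52,"q":15},"xjs":{"fu":82,"thm":16}},"zwx":{"dag":{"nh":18},"hd":72,"s":[11,40,44],"xd":{"db":17,"fmg":95,"phy":66,"t":60}}}

Answer: {"e":[[90,81,73,42,63,34],[71,35,74]],"ut":{"jl":[19,39,20,93,37],"lr":{"au":64,"f":27,"i":52,"q":15},"xjs":{"fu":82,"thm":16}},"zwx":{"dag":{"nh":18},"hd":72,"s":[11,40,44],"xd":{"db":17,"fmg":95,"phy":66,"t":60}}}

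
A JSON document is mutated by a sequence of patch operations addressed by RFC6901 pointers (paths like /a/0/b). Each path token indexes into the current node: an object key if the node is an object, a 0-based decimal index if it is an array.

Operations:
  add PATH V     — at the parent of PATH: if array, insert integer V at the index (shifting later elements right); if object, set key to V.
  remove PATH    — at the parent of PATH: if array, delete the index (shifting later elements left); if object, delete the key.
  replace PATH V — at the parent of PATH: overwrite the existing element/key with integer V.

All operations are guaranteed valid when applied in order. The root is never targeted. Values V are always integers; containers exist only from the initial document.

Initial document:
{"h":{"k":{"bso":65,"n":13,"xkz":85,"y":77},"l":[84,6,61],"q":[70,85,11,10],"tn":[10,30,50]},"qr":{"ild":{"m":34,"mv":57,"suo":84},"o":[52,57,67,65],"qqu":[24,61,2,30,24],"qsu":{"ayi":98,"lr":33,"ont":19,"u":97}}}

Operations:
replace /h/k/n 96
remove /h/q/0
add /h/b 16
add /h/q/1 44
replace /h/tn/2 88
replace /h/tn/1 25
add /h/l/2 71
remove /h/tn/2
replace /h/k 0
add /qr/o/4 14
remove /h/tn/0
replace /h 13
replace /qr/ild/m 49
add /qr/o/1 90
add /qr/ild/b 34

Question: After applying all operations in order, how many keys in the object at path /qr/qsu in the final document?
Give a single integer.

After op 1 (replace /h/k/n 96): {"h":{"k":{"bso":65,"n":96,"xkz":85,"y":77},"l":[84,6,61],"q":[70,85,11,10],"tn":[10,30,50]},"qr":{"ild":{"m":34,"mv":57,"suo":84},"o":[52,57,67,65],"qqu":[24,61,2,30,24],"qsu":{"ayi":98,"lr":33,"ont":19,"u":97}}}
After op 2 (remove /h/q/0): {"h":{"k":{"bso":65,"n":96,"xkz":85,"y":77},"l":[84,6,61],"q":[85,11,10],"tn":[10,30,50]},"qr":{"ild":{"m":34,"mv":57,"suo":84},"o":[52,57,67,65],"qqu":[24,61,2,30,24],"qsu":{"ayi":98,"lr":33,"ont":19,"u":97}}}
After op 3 (add /h/b 16): {"h":{"b":16,"k":{"bso":65,"n":96,"xkz":85,"y":77},"l":[84,6,61],"q":[85,11,10],"tn":[10,30,50]},"qr":{"ild":{"m":34,"mv":57,"suo":84},"o":[52,57,67,65],"qqu":[24,61,2,30,24],"qsu":{"ayi":98,"lr":33,"ont":19,"u":97}}}
After op 4 (add /h/q/1 44): {"h":{"b":16,"k":{"bso":65,"n":96,"xkz":85,"y":77},"l":[84,6,61],"q":[85,44,11,10],"tn":[10,30,50]},"qr":{"ild":{"m":34,"mv":57,"suo":84},"o":[52,57,67,65],"qqu":[24,61,2,30,24],"qsu":{"ayi":98,"lr":33,"ont":19,"u":97}}}
After op 5 (replace /h/tn/2 88): {"h":{"b":16,"k":{"bso":65,"n":96,"xkz":85,"y":77},"l":[84,6,61],"q":[85,44,11,10],"tn":[10,30,88]},"qr":{"ild":{"m":34,"mv":57,"suo":84},"o":[52,57,67,65],"qqu":[24,61,2,30,24],"qsu":{"ayi":98,"lr":33,"ont":19,"u":97}}}
After op 6 (replace /h/tn/1 25): {"h":{"b":16,"k":{"bso":65,"n":96,"xkz":85,"y":77},"l":[84,6,61],"q":[85,44,11,10],"tn":[10,25,88]},"qr":{"ild":{"m":34,"mv":57,"suo":84},"o":[52,57,67,65],"qqu":[24,61,2,30,24],"qsu":{"ayi":98,"lr":33,"ont":19,"u":97}}}
After op 7 (add /h/l/2 71): {"h":{"b":16,"k":{"bso":65,"n":96,"xkz":85,"y":77},"l":[84,6,71,61],"q":[85,44,11,10],"tn":[10,25,88]},"qr":{"ild":{"m":34,"mv":57,"suo":84},"o":[52,57,67,65],"qqu":[24,61,2,30,24],"qsu":{"ayi":98,"lr":33,"ont":19,"u":97}}}
After op 8 (remove /h/tn/2): {"h":{"b":16,"k":{"bso":65,"n":96,"xkz":85,"y":77},"l":[84,6,71,61],"q":[85,44,11,10],"tn":[10,25]},"qr":{"ild":{"m":34,"mv":57,"suo":84},"o":[52,57,67,65],"qqu":[24,61,2,30,24],"qsu":{"ayi":98,"lr":33,"ont":19,"u":97}}}
After op 9 (replace /h/k 0): {"h":{"b":16,"k":0,"l":[84,6,71,61],"q":[85,44,11,10],"tn":[10,25]},"qr":{"ild":{"m":34,"mv":57,"suo":84},"o":[52,57,67,65],"qqu":[24,61,2,30,24],"qsu":{"ayi":98,"lr":33,"ont":19,"u":97}}}
After op 10 (add /qr/o/4 14): {"h":{"b":16,"k":0,"l":[84,6,71,61],"q":[85,44,11,10],"tn":[10,25]},"qr":{"ild":{"m":34,"mv":57,"suo":84},"o":[52,57,67,65,14],"qqu":[24,61,2,30,24],"qsu":{"ayi":98,"lr":33,"ont":19,"u":97}}}
After op 11 (remove /h/tn/0): {"h":{"b":16,"k":0,"l":[84,6,71,61],"q":[85,44,11,10],"tn":[25]},"qr":{"ild":{"m":34,"mv":57,"suo":84},"o":[52,57,67,65,14],"qqu":[24,61,2,30,24],"qsu":{"ayi":98,"lr":33,"ont":19,"u":97}}}
After op 12 (replace /h 13): {"h":13,"qr":{"ild":{"m":34,"mv":57,"suo":84},"o":[52,57,67,65,14],"qqu":[24,61,2,30,24],"qsu":{"ayi":98,"lr":33,"ont":19,"u":97}}}
After op 13 (replace /qr/ild/m 49): {"h":13,"qr":{"ild":{"m":49,"mv":57,"suo":84},"o":[52,57,67,65,14],"qqu":[24,61,2,30,24],"qsu":{"ayi":98,"lr":33,"ont":19,"u":97}}}
After op 14 (add /qr/o/1 90): {"h":13,"qr":{"ild":{"m":49,"mv":57,"suo":84},"o":[52,90,57,67,65,14],"qqu":[24,61,2,30,24],"qsu":{"ayi":98,"lr":33,"ont":19,"u":97}}}
After op 15 (add /qr/ild/b 34): {"h":13,"qr":{"ild":{"b":34,"m":49,"mv":57,"suo":84},"o":[52,90,57,67,65,14],"qqu":[24,61,2,30,24],"qsu":{"ayi":98,"lr":33,"ont":19,"u":97}}}
Size at path /qr/qsu: 4

Answer: 4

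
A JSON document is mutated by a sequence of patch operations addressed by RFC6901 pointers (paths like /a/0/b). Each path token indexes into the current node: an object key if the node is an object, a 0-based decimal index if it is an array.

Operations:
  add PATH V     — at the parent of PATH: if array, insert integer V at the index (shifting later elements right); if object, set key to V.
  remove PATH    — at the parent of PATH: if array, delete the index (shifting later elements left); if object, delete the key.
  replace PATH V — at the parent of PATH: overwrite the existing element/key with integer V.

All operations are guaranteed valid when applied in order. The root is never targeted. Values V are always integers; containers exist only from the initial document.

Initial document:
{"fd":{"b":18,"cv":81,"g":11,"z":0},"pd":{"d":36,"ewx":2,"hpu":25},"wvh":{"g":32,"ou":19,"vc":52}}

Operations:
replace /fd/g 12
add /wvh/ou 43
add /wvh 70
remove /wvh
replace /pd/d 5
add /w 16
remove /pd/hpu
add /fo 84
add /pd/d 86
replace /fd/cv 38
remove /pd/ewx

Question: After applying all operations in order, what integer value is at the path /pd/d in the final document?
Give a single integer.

Answer: 86

Derivation:
After op 1 (replace /fd/g 12): {"fd":{"b":18,"cv":81,"g":12,"z":0},"pd":{"d":36,"ewx":2,"hpu":25},"wvh":{"g":32,"ou":19,"vc":52}}
After op 2 (add /wvh/ou 43): {"fd":{"b":18,"cv":81,"g":12,"z":0},"pd":{"d":36,"ewx":2,"hpu":25},"wvh":{"g":32,"ou":43,"vc":52}}
After op 3 (add /wvh 70): {"fd":{"b":18,"cv":81,"g":12,"z":0},"pd":{"d":36,"ewx":2,"hpu":25},"wvh":70}
After op 4 (remove /wvh): {"fd":{"b":18,"cv":81,"g":12,"z":0},"pd":{"d":36,"ewx":2,"hpu":25}}
After op 5 (replace /pd/d 5): {"fd":{"b":18,"cv":81,"g":12,"z":0},"pd":{"d":5,"ewx":2,"hpu":25}}
After op 6 (add /w 16): {"fd":{"b":18,"cv":81,"g":12,"z":0},"pd":{"d":5,"ewx":2,"hpu":25},"w":16}
After op 7 (remove /pd/hpu): {"fd":{"b":18,"cv":81,"g":12,"z":0},"pd":{"d":5,"ewx":2},"w":16}
After op 8 (add /fo 84): {"fd":{"b":18,"cv":81,"g":12,"z":0},"fo":84,"pd":{"d":5,"ewx":2},"w":16}
After op 9 (add /pd/d 86): {"fd":{"b":18,"cv":81,"g":12,"z":0},"fo":84,"pd":{"d":86,"ewx":2},"w":16}
After op 10 (replace /fd/cv 38): {"fd":{"b":18,"cv":38,"g":12,"z":0},"fo":84,"pd":{"d":86,"ewx":2},"w":16}
After op 11 (remove /pd/ewx): {"fd":{"b":18,"cv":38,"g":12,"z":0},"fo":84,"pd":{"d":86},"w":16}
Value at /pd/d: 86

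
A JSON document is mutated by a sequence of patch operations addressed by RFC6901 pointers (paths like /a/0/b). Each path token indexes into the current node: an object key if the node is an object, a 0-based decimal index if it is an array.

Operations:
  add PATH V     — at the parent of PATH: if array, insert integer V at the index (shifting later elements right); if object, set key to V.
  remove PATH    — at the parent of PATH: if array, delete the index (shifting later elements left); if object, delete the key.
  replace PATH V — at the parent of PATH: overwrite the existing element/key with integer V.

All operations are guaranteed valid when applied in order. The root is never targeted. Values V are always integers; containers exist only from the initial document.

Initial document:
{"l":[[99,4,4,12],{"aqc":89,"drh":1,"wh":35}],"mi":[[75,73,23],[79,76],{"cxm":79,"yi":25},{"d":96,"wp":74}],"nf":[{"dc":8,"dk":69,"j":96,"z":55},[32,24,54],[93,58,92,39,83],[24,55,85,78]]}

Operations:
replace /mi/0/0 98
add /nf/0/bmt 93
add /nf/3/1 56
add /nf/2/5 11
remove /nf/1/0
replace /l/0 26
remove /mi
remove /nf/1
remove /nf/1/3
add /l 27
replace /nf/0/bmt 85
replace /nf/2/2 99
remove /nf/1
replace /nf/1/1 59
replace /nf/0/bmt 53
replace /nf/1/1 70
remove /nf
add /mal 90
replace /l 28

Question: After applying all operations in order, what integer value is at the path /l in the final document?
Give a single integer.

After op 1 (replace /mi/0/0 98): {"l":[[99,4,4,12],{"aqc":89,"drh":1,"wh":35}],"mi":[[98,73,23],[79,76],{"cxm":79,"yi":25},{"d":96,"wp":74}],"nf":[{"dc":8,"dk":69,"j":96,"z":55},[32,24,54],[93,58,92,39,83],[24,55,85,78]]}
After op 2 (add /nf/0/bmt 93): {"l":[[99,4,4,12],{"aqc":89,"drh":1,"wh":35}],"mi":[[98,73,23],[79,76],{"cxm":79,"yi":25},{"d":96,"wp":74}],"nf":[{"bmt":93,"dc":8,"dk":69,"j":96,"z":55},[32,24,54],[93,58,92,39,83],[24,55,85,78]]}
After op 3 (add /nf/3/1 56): {"l":[[99,4,4,12],{"aqc":89,"drh":1,"wh":35}],"mi":[[98,73,23],[79,76],{"cxm":79,"yi":25},{"d":96,"wp":74}],"nf":[{"bmt":93,"dc":8,"dk":69,"j":96,"z":55},[32,24,54],[93,58,92,39,83],[24,56,55,85,78]]}
After op 4 (add /nf/2/5 11): {"l":[[99,4,4,12],{"aqc":89,"drh":1,"wh":35}],"mi":[[98,73,23],[79,76],{"cxm":79,"yi":25},{"d":96,"wp":74}],"nf":[{"bmt":93,"dc":8,"dk":69,"j":96,"z":55},[32,24,54],[93,58,92,39,83,11],[24,56,55,85,78]]}
After op 5 (remove /nf/1/0): {"l":[[99,4,4,12],{"aqc":89,"drh":1,"wh":35}],"mi":[[98,73,23],[79,76],{"cxm":79,"yi":25},{"d":96,"wp":74}],"nf":[{"bmt":93,"dc":8,"dk":69,"j":96,"z":55},[24,54],[93,58,92,39,83,11],[24,56,55,85,78]]}
After op 6 (replace /l/0 26): {"l":[26,{"aqc":89,"drh":1,"wh":35}],"mi":[[98,73,23],[79,76],{"cxm":79,"yi":25},{"d":96,"wp":74}],"nf":[{"bmt":93,"dc":8,"dk":69,"j":96,"z":55},[24,54],[93,58,92,39,83,11],[24,56,55,85,78]]}
After op 7 (remove /mi): {"l":[26,{"aqc":89,"drh":1,"wh":35}],"nf":[{"bmt":93,"dc":8,"dk":69,"j":96,"z":55},[24,54],[93,58,92,39,83,11],[24,56,55,85,78]]}
After op 8 (remove /nf/1): {"l":[26,{"aqc":89,"drh":1,"wh":35}],"nf":[{"bmt":93,"dc":8,"dk":69,"j":96,"z":55},[93,58,92,39,83,11],[24,56,55,85,78]]}
After op 9 (remove /nf/1/3): {"l":[26,{"aqc":89,"drh":1,"wh":35}],"nf":[{"bmt":93,"dc":8,"dk":69,"j":96,"z":55},[93,58,92,83,11],[24,56,55,85,78]]}
After op 10 (add /l 27): {"l":27,"nf":[{"bmt":93,"dc":8,"dk":69,"j":96,"z":55},[93,58,92,83,11],[24,56,55,85,78]]}
After op 11 (replace /nf/0/bmt 85): {"l":27,"nf":[{"bmt":85,"dc":8,"dk":69,"j":96,"z":55},[93,58,92,83,11],[24,56,55,85,78]]}
After op 12 (replace /nf/2/2 99): {"l":27,"nf":[{"bmt":85,"dc":8,"dk":69,"j":96,"z":55},[93,58,92,83,11],[24,56,99,85,78]]}
After op 13 (remove /nf/1): {"l":27,"nf":[{"bmt":85,"dc":8,"dk":69,"j":96,"z":55},[24,56,99,85,78]]}
After op 14 (replace /nf/1/1 59): {"l":27,"nf":[{"bmt":85,"dc":8,"dk":69,"j":96,"z":55},[24,59,99,85,78]]}
After op 15 (replace /nf/0/bmt 53): {"l":27,"nf":[{"bmt":53,"dc":8,"dk":69,"j":96,"z":55},[24,59,99,85,78]]}
After op 16 (replace /nf/1/1 70): {"l":27,"nf":[{"bmt":53,"dc":8,"dk":69,"j":96,"z":55},[24,70,99,85,78]]}
After op 17 (remove /nf): {"l":27}
After op 18 (add /mal 90): {"l":27,"mal":90}
After op 19 (replace /l 28): {"l":28,"mal":90}
Value at /l: 28

Answer: 28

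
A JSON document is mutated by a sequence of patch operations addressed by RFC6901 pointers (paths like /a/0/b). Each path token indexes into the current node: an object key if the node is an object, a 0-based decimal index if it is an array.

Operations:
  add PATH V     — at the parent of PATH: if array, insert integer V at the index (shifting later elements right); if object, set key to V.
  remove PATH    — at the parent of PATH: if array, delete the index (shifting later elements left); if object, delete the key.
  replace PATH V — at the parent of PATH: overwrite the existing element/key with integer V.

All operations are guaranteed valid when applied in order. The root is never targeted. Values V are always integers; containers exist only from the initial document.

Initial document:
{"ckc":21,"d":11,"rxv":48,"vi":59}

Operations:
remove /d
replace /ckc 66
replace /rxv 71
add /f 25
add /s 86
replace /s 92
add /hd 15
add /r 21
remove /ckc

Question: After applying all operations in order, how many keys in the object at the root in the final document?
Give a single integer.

After op 1 (remove /d): {"ckc":21,"rxv":48,"vi":59}
After op 2 (replace /ckc 66): {"ckc":66,"rxv":48,"vi":59}
After op 3 (replace /rxv 71): {"ckc":66,"rxv":71,"vi":59}
After op 4 (add /f 25): {"ckc":66,"f":25,"rxv":71,"vi":59}
After op 5 (add /s 86): {"ckc":66,"f":25,"rxv":71,"s":86,"vi":59}
After op 6 (replace /s 92): {"ckc":66,"f":25,"rxv":71,"s":92,"vi":59}
After op 7 (add /hd 15): {"ckc":66,"f":25,"hd":15,"rxv":71,"s":92,"vi":59}
After op 8 (add /r 21): {"ckc":66,"f":25,"hd":15,"r":21,"rxv":71,"s":92,"vi":59}
After op 9 (remove /ckc): {"f":25,"hd":15,"r":21,"rxv":71,"s":92,"vi":59}
Size at the root: 6

Answer: 6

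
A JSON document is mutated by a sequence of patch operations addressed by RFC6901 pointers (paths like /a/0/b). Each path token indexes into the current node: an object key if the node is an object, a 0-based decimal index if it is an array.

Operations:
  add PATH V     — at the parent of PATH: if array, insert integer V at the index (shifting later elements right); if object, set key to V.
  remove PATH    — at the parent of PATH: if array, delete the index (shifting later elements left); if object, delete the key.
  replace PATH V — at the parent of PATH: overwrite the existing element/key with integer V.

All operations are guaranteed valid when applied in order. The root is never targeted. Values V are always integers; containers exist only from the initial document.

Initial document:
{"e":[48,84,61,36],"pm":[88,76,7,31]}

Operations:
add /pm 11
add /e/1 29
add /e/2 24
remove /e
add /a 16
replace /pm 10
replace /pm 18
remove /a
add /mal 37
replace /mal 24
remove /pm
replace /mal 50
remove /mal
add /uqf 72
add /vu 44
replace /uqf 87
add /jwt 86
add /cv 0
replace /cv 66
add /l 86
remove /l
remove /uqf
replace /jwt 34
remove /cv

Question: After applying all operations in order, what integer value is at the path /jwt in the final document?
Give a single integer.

After op 1 (add /pm 11): {"e":[48,84,61,36],"pm":11}
After op 2 (add /e/1 29): {"e":[48,29,84,61,36],"pm":11}
After op 3 (add /e/2 24): {"e":[48,29,24,84,61,36],"pm":11}
After op 4 (remove /e): {"pm":11}
After op 5 (add /a 16): {"a":16,"pm":11}
After op 6 (replace /pm 10): {"a":16,"pm":10}
After op 7 (replace /pm 18): {"a":16,"pm":18}
After op 8 (remove /a): {"pm":18}
After op 9 (add /mal 37): {"mal":37,"pm":18}
After op 10 (replace /mal 24): {"mal":24,"pm":18}
After op 11 (remove /pm): {"mal":24}
After op 12 (replace /mal 50): {"mal":50}
After op 13 (remove /mal): {}
After op 14 (add /uqf 72): {"uqf":72}
After op 15 (add /vu 44): {"uqf":72,"vu":44}
After op 16 (replace /uqf 87): {"uqf":87,"vu":44}
After op 17 (add /jwt 86): {"jwt":86,"uqf":87,"vu":44}
After op 18 (add /cv 0): {"cv":0,"jwt":86,"uqf":87,"vu":44}
After op 19 (replace /cv 66): {"cv":66,"jwt":86,"uqf":87,"vu":44}
After op 20 (add /l 86): {"cv":66,"jwt":86,"l":86,"uqf":87,"vu":44}
After op 21 (remove /l): {"cv":66,"jwt":86,"uqf":87,"vu":44}
After op 22 (remove /uqf): {"cv":66,"jwt":86,"vu":44}
After op 23 (replace /jwt 34): {"cv":66,"jwt":34,"vu":44}
After op 24 (remove /cv): {"jwt":34,"vu":44}
Value at /jwt: 34

Answer: 34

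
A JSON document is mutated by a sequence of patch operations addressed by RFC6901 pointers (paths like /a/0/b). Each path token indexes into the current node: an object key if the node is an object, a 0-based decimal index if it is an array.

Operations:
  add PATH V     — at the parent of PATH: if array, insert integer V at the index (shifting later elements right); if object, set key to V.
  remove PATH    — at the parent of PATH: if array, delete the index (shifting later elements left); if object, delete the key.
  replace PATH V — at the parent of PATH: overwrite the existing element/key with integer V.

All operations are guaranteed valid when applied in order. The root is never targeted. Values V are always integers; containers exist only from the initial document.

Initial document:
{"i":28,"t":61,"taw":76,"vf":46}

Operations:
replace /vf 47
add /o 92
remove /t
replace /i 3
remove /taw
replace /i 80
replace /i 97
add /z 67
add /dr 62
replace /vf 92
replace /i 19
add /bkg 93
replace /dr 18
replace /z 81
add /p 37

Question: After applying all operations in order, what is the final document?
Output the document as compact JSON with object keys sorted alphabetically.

Answer: {"bkg":93,"dr":18,"i":19,"o":92,"p":37,"vf":92,"z":81}

Derivation:
After op 1 (replace /vf 47): {"i":28,"t":61,"taw":76,"vf":47}
After op 2 (add /o 92): {"i":28,"o":92,"t":61,"taw":76,"vf":47}
After op 3 (remove /t): {"i":28,"o":92,"taw":76,"vf":47}
After op 4 (replace /i 3): {"i":3,"o":92,"taw":76,"vf":47}
After op 5 (remove /taw): {"i":3,"o":92,"vf":47}
After op 6 (replace /i 80): {"i":80,"o":92,"vf":47}
After op 7 (replace /i 97): {"i":97,"o":92,"vf":47}
After op 8 (add /z 67): {"i":97,"o":92,"vf":47,"z":67}
After op 9 (add /dr 62): {"dr":62,"i":97,"o":92,"vf":47,"z":67}
After op 10 (replace /vf 92): {"dr":62,"i":97,"o":92,"vf":92,"z":67}
After op 11 (replace /i 19): {"dr":62,"i":19,"o":92,"vf":92,"z":67}
After op 12 (add /bkg 93): {"bkg":93,"dr":62,"i":19,"o":92,"vf":92,"z":67}
After op 13 (replace /dr 18): {"bkg":93,"dr":18,"i":19,"o":92,"vf":92,"z":67}
After op 14 (replace /z 81): {"bkg":93,"dr":18,"i":19,"o":92,"vf":92,"z":81}
After op 15 (add /p 37): {"bkg":93,"dr":18,"i":19,"o":92,"p":37,"vf":92,"z":81}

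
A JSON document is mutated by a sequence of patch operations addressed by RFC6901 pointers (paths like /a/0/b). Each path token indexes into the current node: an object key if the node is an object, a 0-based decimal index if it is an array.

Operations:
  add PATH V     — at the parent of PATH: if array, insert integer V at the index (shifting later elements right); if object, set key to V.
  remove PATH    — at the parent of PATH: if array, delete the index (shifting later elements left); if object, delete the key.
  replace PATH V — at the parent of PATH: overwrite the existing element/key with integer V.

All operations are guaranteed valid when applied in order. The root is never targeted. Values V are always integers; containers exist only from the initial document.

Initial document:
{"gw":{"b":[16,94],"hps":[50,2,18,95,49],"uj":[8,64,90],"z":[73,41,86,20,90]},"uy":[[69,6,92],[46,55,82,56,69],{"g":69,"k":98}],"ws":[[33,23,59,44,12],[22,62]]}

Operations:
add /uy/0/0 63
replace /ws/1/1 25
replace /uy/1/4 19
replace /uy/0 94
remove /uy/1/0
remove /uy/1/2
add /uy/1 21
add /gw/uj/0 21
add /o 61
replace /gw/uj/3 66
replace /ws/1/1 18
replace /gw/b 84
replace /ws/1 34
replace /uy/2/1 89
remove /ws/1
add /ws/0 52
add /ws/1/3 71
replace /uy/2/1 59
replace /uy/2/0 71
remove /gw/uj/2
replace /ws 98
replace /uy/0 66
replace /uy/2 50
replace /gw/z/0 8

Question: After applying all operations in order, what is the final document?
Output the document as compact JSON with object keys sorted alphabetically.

After op 1 (add /uy/0/0 63): {"gw":{"b":[16,94],"hps":[50,2,18,95,49],"uj":[8,64,90],"z":[73,41,86,20,90]},"uy":[[63,69,6,92],[46,55,82,56,69],{"g":69,"k":98}],"ws":[[33,23,59,44,12],[22,62]]}
After op 2 (replace /ws/1/1 25): {"gw":{"b":[16,94],"hps":[50,2,18,95,49],"uj":[8,64,90],"z":[73,41,86,20,90]},"uy":[[63,69,6,92],[46,55,82,56,69],{"g":69,"k":98}],"ws":[[33,23,59,44,12],[22,25]]}
After op 3 (replace /uy/1/4 19): {"gw":{"b":[16,94],"hps":[50,2,18,95,49],"uj":[8,64,90],"z":[73,41,86,20,90]},"uy":[[63,69,6,92],[46,55,82,56,19],{"g":69,"k":98}],"ws":[[33,23,59,44,12],[22,25]]}
After op 4 (replace /uy/0 94): {"gw":{"b":[16,94],"hps":[50,2,18,95,49],"uj":[8,64,90],"z":[73,41,86,20,90]},"uy":[94,[46,55,82,56,19],{"g":69,"k":98}],"ws":[[33,23,59,44,12],[22,25]]}
After op 5 (remove /uy/1/0): {"gw":{"b":[16,94],"hps":[50,2,18,95,49],"uj":[8,64,90],"z":[73,41,86,20,90]},"uy":[94,[55,82,56,19],{"g":69,"k":98}],"ws":[[33,23,59,44,12],[22,25]]}
After op 6 (remove /uy/1/2): {"gw":{"b":[16,94],"hps":[50,2,18,95,49],"uj":[8,64,90],"z":[73,41,86,20,90]},"uy":[94,[55,82,19],{"g":69,"k":98}],"ws":[[33,23,59,44,12],[22,25]]}
After op 7 (add /uy/1 21): {"gw":{"b":[16,94],"hps":[50,2,18,95,49],"uj":[8,64,90],"z":[73,41,86,20,90]},"uy":[94,21,[55,82,19],{"g":69,"k":98}],"ws":[[33,23,59,44,12],[22,25]]}
After op 8 (add /gw/uj/0 21): {"gw":{"b":[16,94],"hps":[50,2,18,95,49],"uj":[21,8,64,90],"z":[73,41,86,20,90]},"uy":[94,21,[55,82,19],{"g":69,"k":98}],"ws":[[33,23,59,44,12],[22,25]]}
After op 9 (add /o 61): {"gw":{"b":[16,94],"hps":[50,2,18,95,49],"uj":[21,8,64,90],"z":[73,41,86,20,90]},"o":61,"uy":[94,21,[55,82,19],{"g":69,"k":98}],"ws":[[33,23,59,44,12],[22,25]]}
After op 10 (replace /gw/uj/3 66): {"gw":{"b":[16,94],"hps":[50,2,18,95,49],"uj":[21,8,64,66],"z":[73,41,86,20,90]},"o":61,"uy":[94,21,[55,82,19],{"g":69,"k":98}],"ws":[[33,23,59,44,12],[22,25]]}
After op 11 (replace /ws/1/1 18): {"gw":{"b":[16,94],"hps":[50,2,18,95,49],"uj":[21,8,64,66],"z":[73,41,86,20,90]},"o":61,"uy":[94,21,[55,82,19],{"g":69,"k":98}],"ws":[[33,23,59,44,12],[22,18]]}
After op 12 (replace /gw/b 84): {"gw":{"b":84,"hps":[50,2,18,95,49],"uj":[21,8,64,66],"z":[73,41,86,20,90]},"o":61,"uy":[94,21,[55,82,19],{"g":69,"k":98}],"ws":[[33,23,59,44,12],[22,18]]}
After op 13 (replace /ws/1 34): {"gw":{"b":84,"hps":[50,2,18,95,49],"uj":[21,8,64,66],"z":[73,41,86,20,90]},"o":61,"uy":[94,21,[55,82,19],{"g":69,"k":98}],"ws":[[33,23,59,44,12],34]}
After op 14 (replace /uy/2/1 89): {"gw":{"b":84,"hps":[50,2,18,95,49],"uj":[21,8,64,66],"z":[73,41,86,20,90]},"o":61,"uy":[94,21,[55,89,19],{"g":69,"k":98}],"ws":[[33,23,59,44,12],34]}
After op 15 (remove /ws/1): {"gw":{"b":84,"hps":[50,2,18,95,49],"uj":[21,8,64,66],"z":[73,41,86,20,90]},"o":61,"uy":[94,21,[55,89,19],{"g":69,"k":98}],"ws":[[33,23,59,44,12]]}
After op 16 (add /ws/0 52): {"gw":{"b":84,"hps":[50,2,18,95,49],"uj":[21,8,64,66],"z":[73,41,86,20,90]},"o":61,"uy":[94,21,[55,89,19],{"g":69,"k":98}],"ws":[52,[33,23,59,44,12]]}
After op 17 (add /ws/1/3 71): {"gw":{"b":84,"hps":[50,2,18,95,49],"uj":[21,8,64,66],"z":[73,41,86,20,90]},"o":61,"uy":[94,21,[55,89,19],{"g":69,"k":98}],"ws":[52,[33,23,59,71,44,12]]}
After op 18 (replace /uy/2/1 59): {"gw":{"b":84,"hps":[50,2,18,95,49],"uj":[21,8,64,66],"z":[73,41,86,20,90]},"o":61,"uy":[94,21,[55,59,19],{"g":69,"k":98}],"ws":[52,[33,23,59,71,44,12]]}
After op 19 (replace /uy/2/0 71): {"gw":{"b":84,"hps":[50,2,18,95,49],"uj":[21,8,64,66],"z":[73,41,86,20,90]},"o":61,"uy":[94,21,[71,59,19],{"g":69,"k":98}],"ws":[52,[33,23,59,71,44,12]]}
After op 20 (remove /gw/uj/2): {"gw":{"b":84,"hps":[50,2,18,95,49],"uj":[21,8,66],"z":[73,41,86,20,90]},"o":61,"uy":[94,21,[71,59,19],{"g":69,"k":98}],"ws":[52,[33,23,59,71,44,12]]}
After op 21 (replace /ws 98): {"gw":{"b":84,"hps":[50,2,18,95,49],"uj":[21,8,66],"z":[73,41,86,20,90]},"o":61,"uy":[94,21,[71,59,19],{"g":69,"k":98}],"ws":98}
After op 22 (replace /uy/0 66): {"gw":{"b":84,"hps":[50,2,18,95,49],"uj":[21,8,66],"z":[73,41,86,20,90]},"o":61,"uy":[66,21,[71,59,19],{"g":69,"k":98}],"ws":98}
After op 23 (replace /uy/2 50): {"gw":{"b":84,"hps":[50,2,18,95,49],"uj":[21,8,66],"z":[73,41,86,20,90]},"o":61,"uy":[66,21,50,{"g":69,"k":98}],"ws":98}
After op 24 (replace /gw/z/0 8): {"gw":{"b":84,"hps":[50,2,18,95,49],"uj":[21,8,66],"z":[8,41,86,20,90]},"o":61,"uy":[66,21,50,{"g":69,"k":98}],"ws":98}

Answer: {"gw":{"b":84,"hps":[50,2,18,95,49],"uj":[21,8,66],"z":[8,41,86,20,90]},"o":61,"uy":[66,21,50,{"g":69,"k":98}],"ws":98}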